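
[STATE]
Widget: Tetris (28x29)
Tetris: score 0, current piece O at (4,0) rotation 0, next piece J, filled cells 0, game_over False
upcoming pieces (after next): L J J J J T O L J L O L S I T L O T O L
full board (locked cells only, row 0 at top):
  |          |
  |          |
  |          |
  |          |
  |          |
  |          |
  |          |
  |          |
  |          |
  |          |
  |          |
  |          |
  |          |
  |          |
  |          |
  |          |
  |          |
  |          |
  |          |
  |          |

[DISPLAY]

    ▓▓    │Next:            
    ▓▓    │█                
          │███              
          │                 
          │                 
          │                 
          │Score:           
          │0                
          │                 
          │                 
          │                 
          │                 
          │                 
          │                 
          │                 
          │                 
          │                 
          │                 
          │                 
          │                 
          │                 
          │                 
          │                 
          │                 
          │                 
          │                 
          │                 
          │                 
          │                 


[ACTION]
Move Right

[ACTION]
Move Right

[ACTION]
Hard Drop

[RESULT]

   █      │Next:            
   ███    │  ▒              
          │▒▒▒              
          │                 
          │                 
          │                 
          │Score:           
          │0                
          │                 
          │                 
          │                 
          │                 
          │                 
          │                 
          │                 
          │                 
          │                 
          │                 
      ▓▓  │                 
      ▓▓  │                 
          │                 
          │                 
          │                 
          │                 
          │                 
          │                 
          │                 
          │                 
          │                 


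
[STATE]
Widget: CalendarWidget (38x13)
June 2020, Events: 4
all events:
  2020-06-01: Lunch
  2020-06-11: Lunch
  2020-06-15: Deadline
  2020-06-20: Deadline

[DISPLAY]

              June 2020               
Mo Tu We Th Fr Sa Su                  
 1*  2  3  4  5  6  7                 
 8  9 10 11* 12 13 14                 
15* 16 17 18 19 20* 21                
22 23 24 25 26 27 28                  
29 30                                 
                                      
                                      
                                      
                                      
                                      
                                      


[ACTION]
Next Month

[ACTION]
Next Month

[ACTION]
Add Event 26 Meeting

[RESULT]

             August 2020              
Mo Tu We Th Fr Sa Su                  
                1  2                  
 3  4  5  6  7  8  9                  
10 11 12 13 14 15 16                  
17 18 19 20 21 22 23                  
24 25 26* 27 28 29 30                 
31                                    
                                      
                                      
                                      
                                      
                                      


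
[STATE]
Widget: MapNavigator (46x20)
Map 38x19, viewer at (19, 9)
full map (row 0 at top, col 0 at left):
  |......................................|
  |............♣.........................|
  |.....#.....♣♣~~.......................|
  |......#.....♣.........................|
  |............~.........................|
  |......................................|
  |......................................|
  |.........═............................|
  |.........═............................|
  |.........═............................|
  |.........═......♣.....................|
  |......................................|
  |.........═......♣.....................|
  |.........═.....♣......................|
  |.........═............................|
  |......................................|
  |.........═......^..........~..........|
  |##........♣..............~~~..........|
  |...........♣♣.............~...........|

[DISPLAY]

                                              
    ......................................    
    ............♣.........................    
    .....#.....♣♣~~.......................    
    ......#.....♣.........................    
    ............~.........................    
    ......................................    
    ......................................    
    .........═............................    
    .........═............................    
    .........═.........@..................    
    .........═......♣.....................    
    ......................................    
    .........═......♣.....................    
    .........═.....♣......................    
    .........═............................    
    ......................................    
    .........═......^..........~..........    
    ##........♣..............~~~..........    
    ...........♣♣.............~...........    


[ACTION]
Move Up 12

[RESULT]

                                              
                                              
                                              
                                              
                                              
                                              
                                              
                                              
                                              
                                              
    ...................@..................    
    ............♣.........................    
    .....#.....♣♣~~.......................    
    ......#.....♣.........................    
    ............~.........................    
    ......................................    
    ......................................    
    .........═............................    
    .........═............................    
    .........═............................    


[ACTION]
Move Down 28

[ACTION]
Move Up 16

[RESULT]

                                              
                                              
                                              
                                              
                                              
                                              
                                              
                                              
    ......................................    
    ............♣.........................    
    .....#.....♣♣~~....@..................    
    ......#.....♣.........................    
    ............~.........................    
    ......................................    
    ......................................    
    .........═............................    
    .........═............................    
    .........═............................    
    .........═......♣.....................    
    ......................................    


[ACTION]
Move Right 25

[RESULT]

                                              
                                              
                                              
                                              
                                              
                                              
                                              
                                              
........................                      
........................                      
~......................@                      
........................                      
........................                      
........................                      
........................                      
........................                      
........................                      
........................                      
..♣.....................                      
........................                      


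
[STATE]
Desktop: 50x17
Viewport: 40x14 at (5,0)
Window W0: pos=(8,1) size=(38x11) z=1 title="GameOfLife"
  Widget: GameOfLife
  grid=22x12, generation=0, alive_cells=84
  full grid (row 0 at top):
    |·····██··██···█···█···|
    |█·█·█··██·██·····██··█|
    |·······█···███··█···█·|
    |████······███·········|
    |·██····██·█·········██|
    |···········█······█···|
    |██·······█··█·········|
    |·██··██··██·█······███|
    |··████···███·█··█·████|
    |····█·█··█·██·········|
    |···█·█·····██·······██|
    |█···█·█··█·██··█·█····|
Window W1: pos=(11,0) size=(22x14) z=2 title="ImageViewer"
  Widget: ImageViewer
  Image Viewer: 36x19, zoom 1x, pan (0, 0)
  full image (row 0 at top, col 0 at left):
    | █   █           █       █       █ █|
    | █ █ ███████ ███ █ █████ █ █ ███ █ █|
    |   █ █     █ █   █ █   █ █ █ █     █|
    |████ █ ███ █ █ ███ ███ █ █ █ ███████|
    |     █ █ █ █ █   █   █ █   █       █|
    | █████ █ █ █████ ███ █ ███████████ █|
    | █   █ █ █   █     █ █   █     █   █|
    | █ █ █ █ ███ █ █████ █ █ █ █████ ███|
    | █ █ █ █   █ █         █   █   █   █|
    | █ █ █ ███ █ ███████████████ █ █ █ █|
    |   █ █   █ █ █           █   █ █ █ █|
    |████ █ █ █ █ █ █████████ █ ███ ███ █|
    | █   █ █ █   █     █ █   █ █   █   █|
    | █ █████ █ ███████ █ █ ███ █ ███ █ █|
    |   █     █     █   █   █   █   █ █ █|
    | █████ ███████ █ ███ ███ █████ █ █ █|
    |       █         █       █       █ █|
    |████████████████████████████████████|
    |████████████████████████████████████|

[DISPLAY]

      ┏━━━━━━━━━━━━━━━━━━━━┓            
   ┏━━┃ ImageViewer        ┃━━━━━━━━━━━━
   ┃ G┠────────────────────┨            
   ┠──┃ █   █           █  ┃────────────
   ┃Ge┃ █ █ ███████ ███ █ █┃            
   ┃██┃   █ █     █ █   █ █┃            
   ┃·█┃████ █ ███ █ █ ███ █┃            
   ┃··┃     █ █ █ █ █   █  ┃            
   ┃██┃ █████ █ █ █████ ███┃            
   ┃·█┃ █   █ █ █   █     █┃            
   ┃··┃ █ █ █ █ ███ █ █████┃            
   ┗━━┃ █ █ █ █   █ █      ┃━━━━━━━━━━━━
      ┃ █ █ █ ███ █ ███████┃            
      ┗━━━━━━━━━━━━━━━━━━━━┛            


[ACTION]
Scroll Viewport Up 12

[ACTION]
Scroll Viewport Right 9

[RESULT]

 ┏━━━━━━━━━━━━━━━━━━━━┓                 
━┃ ImageViewer        ┃━━━━━━━━━━━━┓    
G┠────────────────────┨            ┃    
─┃ █   █           █  ┃────────────┨    
e┃ █ █ ███████ ███ █ █┃            ┃    
█┃   █ █     █ █   █ █┃            ┃    
█┃████ █ ███ █ █ ███ █┃            ┃    
·┃     █ █ █ █ █   █  ┃            ┃    
█┃ █████ █ █ █████ ███┃            ┃    
█┃ █   █ █ █   █     █┃            ┃    
·┃ █ █ █ █ ███ █ █████┃            ┃    
━┃ █ █ █ █   █ █      ┃━━━━━━━━━━━━┛    
 ┃ █ █ █ ███ █ ███████┃                 
 ┗━━━━━━━━━━━━━━━━━━━━┛                 


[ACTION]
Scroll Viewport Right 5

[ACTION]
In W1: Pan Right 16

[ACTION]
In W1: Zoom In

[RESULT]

 ┏━━━━━━━━━━━━━━━━━━━━┓                 
━┃ ImageViewer        ┃━━━━━━━━━━━━┓    
G┠────────────────────┨            ┃    
─┃                  ██┃────────────┨    
e┃                  ██┃            ┃    
█┃████████  ██████  ██┃            ┃    
█┃████████  ██████  ██┃            ┃    
·┃      ██  ██      ██┃            ┃    
█┃      ██  ██      ██┃            ┃    
█┃████  ██  ██  ██████┃            ┃    
·┃████  ██  ██  ██████┃            ┃    
━┃  ██  ██  ██      ██┃━━━━━━━━━━━━┛    
 ┃  ██  ██  ██      ██┃                 
 ┗━━━━━━━━━━━━━━━━━━━━┛                 


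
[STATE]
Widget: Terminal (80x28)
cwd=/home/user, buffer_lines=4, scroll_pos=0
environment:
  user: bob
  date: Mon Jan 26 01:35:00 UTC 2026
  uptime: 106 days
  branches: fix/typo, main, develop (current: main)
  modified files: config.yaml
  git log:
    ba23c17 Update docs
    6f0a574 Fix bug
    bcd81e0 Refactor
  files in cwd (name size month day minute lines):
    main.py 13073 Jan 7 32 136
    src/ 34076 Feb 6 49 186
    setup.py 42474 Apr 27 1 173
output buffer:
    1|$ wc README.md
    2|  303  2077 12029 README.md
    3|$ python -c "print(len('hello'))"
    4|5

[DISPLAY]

$ wc README.md                                                                  
  303  2077 12029 README.md                                                     
$ python -c "print(len('hello'))"                                               
5                                                                               
$ █                                                                             
                                                                                
                                                                                
                                                                                
                                                                                
                                                                                
                                                                                
                                                                                
                                                                                
                                                                                
                                                                                
                                                                                
                                                                                
                                                                                
                                                                                
                                                                                
                                                                                
                                                                                
                                                                                
                                                                                
                                                                                
                                                                                
                                                                                
                                                                                


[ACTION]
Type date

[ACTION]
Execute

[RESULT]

$ wc README.md                                                                  
  303  2077 12029 README.md                                                     
$ python -c "print(len('hello'))"                                               
5                                                                               
$ date                                                                          
Mon Jan 26 01:35:00 UTC 2026                                                    
$ █                                                                             
                                                                                
                                                                                
                                                                                
                                                                                
                                                                                
                                                                                
                                                                                
                                                                                
                                                                                
                                                                                
                                                                                
                                                                                
                                                                                
                                                                                
                                                                                
                                                                                
                                                                                
                                                                                
                                                                                
                                                                                
                                                                                


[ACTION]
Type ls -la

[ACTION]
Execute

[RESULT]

$ wc README.md                                                                  
  303  2077 12029 README.md                                                     
$ python -c "print(len('hello'))"                                               
5                                                                               
$ date                                                                          
Mon Jan 26 01:35:00 UTC 2026                                                    
$ ls -la                                                                        
-rw-r--r--  1 bob group    13073 Jan  7 10:32 main.py                           
drwxr-xr-x  1 bob group    34076 Feb  6 10:49 src/                              
-rw-r--r--  1 bob group    42474 Apr 27 10:01 setup.py                          
$ █                                                                             
                                                                                
                                                                                
                                                                                
                                                                                
                                                                                
                                                                                
                                                                                
                                                                                
                                                                                
                                                                                
                                                                                
                                                                                
                                                                                
                                                                                
                                                                                
                                                                                
                                                                                


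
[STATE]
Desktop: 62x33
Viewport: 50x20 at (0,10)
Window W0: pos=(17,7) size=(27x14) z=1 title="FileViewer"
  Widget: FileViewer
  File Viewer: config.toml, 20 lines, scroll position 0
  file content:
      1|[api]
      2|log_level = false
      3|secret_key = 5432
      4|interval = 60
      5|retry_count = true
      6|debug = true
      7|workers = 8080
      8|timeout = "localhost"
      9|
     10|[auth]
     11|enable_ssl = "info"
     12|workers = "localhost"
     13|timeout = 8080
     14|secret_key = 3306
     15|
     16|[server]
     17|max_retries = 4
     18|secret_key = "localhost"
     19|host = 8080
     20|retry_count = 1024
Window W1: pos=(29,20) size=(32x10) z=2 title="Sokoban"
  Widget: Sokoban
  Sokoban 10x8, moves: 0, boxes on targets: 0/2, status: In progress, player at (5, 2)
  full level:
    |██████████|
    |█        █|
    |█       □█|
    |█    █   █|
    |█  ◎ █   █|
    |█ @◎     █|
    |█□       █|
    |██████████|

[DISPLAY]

                 ┃[api]                   ▲┃      
                 ┃log_level = false       █┃      
                 ┃secret_key = 5432       ░┃      
                 ┃interval = 60           ░┃      
                 ┃retry_count = true      ░┃      
                 ┃debug = true            ░┃      
                 ┃workers = 8080          ░┃      
                 ┃timeout = "localhost"   ░┃      
                 ┃                        ░┃      
                 ┃[auth]                  ▼┃      
                 ┗━━━━━━━━━━━┏━━━━━━━━━━━━━━━━━━━━
                             ┃ Sokoban            
                             ┠────────────────────
                             ┃██████████          
                             ┃█        █          
                             ┃█       □█          
                             ┃█    █   █          
                             ┃█  ◎ █   █          
                             ┃█ @◎     █          
                             ┗━━━━━━━━━━━━━━━━━━━━


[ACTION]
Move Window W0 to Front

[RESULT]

                 ┃[api]                   ▲┃      
                 ┃log_level = false       █┃      
                 ┃secret_key = 5432       ░┃      
                 ┃interval = 60           ░┃      
                 ┃retry_count = true      ░┃      
                 ┃debug = true            ░┃      
                 ┃workers = 8080          ░┃      
                 ┃timeout = "localhost"   ░┃      
                 ┃                        ░┃      
                 ┃[auth]                  ▼┃      
                 ┗━━━━━━━━━━━━━━━━━━━━━━━━━┛━━━━━━
                             ┃ Sokoban            
                             ┠────────────────────
                             ┃██████████          
                             ┃█        █          
                             ┃█       □█          
                             ┃█    █   █          
                             ┃█  ◎ █   █          
                             ┃█ @◎     █          
                             ┗━━━━━━━━━━━━━━━━━━━━


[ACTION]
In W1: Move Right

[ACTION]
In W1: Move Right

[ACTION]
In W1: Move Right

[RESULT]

                 ┃[api]                   ▲┃      
                 ┃log_level = false       █┃      
                 ┃secret_key = 5432       ░┃      
                 ┃interval = 60           ░┃      
                 ┃retry_count = true      ░┃      
                 ┃debug = true            ░┃      
                 ┃workers = 8080          ░┃      
                 ┃timeout = "localhost"   ░┃      
                 ┃                        ░┃      
                 ┃[auth]                  ▼┃      
                 ┗━━━━━━━━━━━━━━━━━━━━━━━━━┛━━━━━━
                             ┃ Sokoban            
                             ┠────────────────────
                             ┃██████████          
                             ┃█        █          
                             ┃█       □█          
                             ┃█    █   █          
                             ┃█  ◎ █   █          
                             ┃█  ◎ @   █          
                             ┗━━━━━━━━━━━━━━━━━━━━


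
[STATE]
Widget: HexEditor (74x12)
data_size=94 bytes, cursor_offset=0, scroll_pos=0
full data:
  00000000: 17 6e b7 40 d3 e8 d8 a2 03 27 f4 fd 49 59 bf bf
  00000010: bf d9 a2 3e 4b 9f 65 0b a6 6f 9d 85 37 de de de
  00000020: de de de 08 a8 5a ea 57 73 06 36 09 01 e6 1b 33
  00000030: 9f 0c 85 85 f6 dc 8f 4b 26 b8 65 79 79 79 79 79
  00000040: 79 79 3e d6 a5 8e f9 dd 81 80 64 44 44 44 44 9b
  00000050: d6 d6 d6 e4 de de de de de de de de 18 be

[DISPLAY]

00000000  17 6e b7 40 d3 e8 d8 a2  03 27 f4 fd 49 59 bf bf  |.n.@.....'..I
00000010  bf d9 a2 3e 4b 9f 65 0b  a6 6f 9d 85 37 de de de  |...>K.e..o..7
00000020  de de de 08 a8 5a ea 57  73 06 36 09 01 e6 1b 33  |.....Z.Ws.6..
00000030  9f 0c 85 85 f6 dc 8f 4b  26 b8 65 79 79 79 79 79  |.......K&.eyy
00000040  79 79 3e d6 a5 8e f9 dd  81 80 64 44 44 44 44 9b  |yy>.......dDD
00000050  d6 d6 d6 e4 de de de de  de de de de 18 be        |.............
                                                                          
                                                                          
                                                                          
                                                                          
                                                                          
                                                                          


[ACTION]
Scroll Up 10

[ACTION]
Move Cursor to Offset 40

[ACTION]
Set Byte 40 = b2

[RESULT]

00000000  17 6e b7 40 d3 e8 d8 a2  03 27 f4 fd 49 59 bf bf  |.n.@.....'..I
00000010  bf d9 a2 3e 4b 9f 65 0b  a6 6f 9d 85 37 de de de  |...>K.e..o..7
00000020  de de de 08 a8 5a ea 57  B2 06 36 09 01 e6 1b 33  |.....Z.W..6..
00000030  9f 0c 85 85 f6 dc 8f 4b  26 b8 65 79 79 79 79 79  |.......K&.eyy
00000040  79 79 3e d6 a5 8e f9 dd  81 80 64 44 44 44 44 9b  |yy>.......dDD
00000050  d6 d6 d6 e4 de de de de  de de de de 18 be        |.............
                                                                          
                                                                          
                                                                          
                                                                          
                                                                          
                                                                          


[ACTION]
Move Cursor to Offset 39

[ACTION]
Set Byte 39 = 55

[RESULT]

00000000  17 6e b7 40 d3 e8 d8 a2  03 27 f4 fd 49 59 bf bf  |.n.@.....'..I
00000010  bf d9 a2 3e 4b 9f 65 0b  a6 6f 9d 85 37 de de de  |...>K.e..o..7
00000020  de de de 08 a8 5a ea 55  b2 06 36 09 01 e6 1b 33  |.....Z.U..6..
00000030  9f 0c 85 85 f6 dc 8f 4b  26 b8 65 79 79 79 79 79  |.......K&.eyy
00000040  79 79 3e d6 a5 8e f9 dd  81 80 64 44 44 44 44 9b  |yy>.......dDD
00000050  d6 d6 d6 e4 de de de de  de de de de 18 be        |.............
                                                                          
                                                                          
                                                                          
                                                                          
                                                                          
                                                                          


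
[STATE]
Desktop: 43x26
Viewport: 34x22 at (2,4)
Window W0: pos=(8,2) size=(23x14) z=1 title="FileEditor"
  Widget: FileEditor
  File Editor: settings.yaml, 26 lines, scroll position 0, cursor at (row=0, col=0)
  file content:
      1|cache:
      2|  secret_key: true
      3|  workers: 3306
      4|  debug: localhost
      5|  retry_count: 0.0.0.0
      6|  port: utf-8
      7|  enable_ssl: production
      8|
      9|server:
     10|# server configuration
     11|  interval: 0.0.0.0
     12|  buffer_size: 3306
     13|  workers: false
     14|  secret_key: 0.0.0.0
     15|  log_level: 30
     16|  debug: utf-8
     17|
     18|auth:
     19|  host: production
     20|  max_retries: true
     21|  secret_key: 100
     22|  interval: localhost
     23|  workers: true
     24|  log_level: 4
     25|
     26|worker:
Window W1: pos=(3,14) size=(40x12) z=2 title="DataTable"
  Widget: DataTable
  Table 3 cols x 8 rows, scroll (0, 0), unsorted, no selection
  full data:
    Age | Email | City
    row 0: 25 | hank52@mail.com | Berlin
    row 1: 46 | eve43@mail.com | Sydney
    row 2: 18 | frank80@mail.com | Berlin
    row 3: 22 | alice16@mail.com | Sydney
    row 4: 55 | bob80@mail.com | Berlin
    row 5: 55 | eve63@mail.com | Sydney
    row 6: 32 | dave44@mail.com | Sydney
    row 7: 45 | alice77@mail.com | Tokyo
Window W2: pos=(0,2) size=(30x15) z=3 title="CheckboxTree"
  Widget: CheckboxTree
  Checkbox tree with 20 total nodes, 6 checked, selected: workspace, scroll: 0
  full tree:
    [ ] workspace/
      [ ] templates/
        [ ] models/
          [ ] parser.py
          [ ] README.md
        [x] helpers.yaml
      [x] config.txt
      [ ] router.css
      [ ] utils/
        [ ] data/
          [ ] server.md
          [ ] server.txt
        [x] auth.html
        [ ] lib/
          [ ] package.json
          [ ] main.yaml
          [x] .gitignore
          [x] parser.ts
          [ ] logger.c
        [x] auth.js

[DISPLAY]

───────────────────────────┨┨     
[-] workspace/             ┃┃     
  [-] templates/           ┃┃     
    [ ] models/            ┃┃     
      [ ] parser.py        ┃┃     
      [ ] README.md        ┃┃     
    [x] helpers.yaml       ┃┃     
  [x] config.txt           ┃┃     
  [ ] router.css           ┃┃     
  [-] utils/               ┃┃     
    [ ] data/              ┃━━━━━━
      [ ] server.md        ┃      
━━━━━━━━━━━━━━━━━━━━━━━━━━━┛──────
 ┃Age│Email           │City       
 ┃───┼────────────────┼──────     
 ┃25 │hank52@mail.com │Berlin     
 ┃46 │eve43@mail.com  │Sydney     
 ┃18 │frank80@mail.com│Berlin     
 ┃22 │alice16@mail.com│Sydney     
 ┃55 │bob80@mail.com  │Berlin     
 ┃55 │eve63@mail.com  │Sydney     
 ┗━━━━━━━━━━━━━━━━━━━━━━━━━━━━━━━━


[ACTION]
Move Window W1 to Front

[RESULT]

───────────────────────────┨┨     
[-] workspace/             ┃┃     
  [-] templates/           ┃┃     
    [ ] models/            ┃┃     
      [ ] parser.py        ┃┃     
      [ ] README.md        ┃┃     
    [x] helpers.yaml       ┃┃     
  [x] config.txt           ┃┃     
  [ ] router.css           ┃┃     
  [-] utils/               ┃┃     
 ┏━━━━━━━━━━━━━━━━━━━━━━━━━━━━━━━━
 ┃ DataTable                      
━┠────────────────────────────────
 ┃Age│Email           │City       
 ┃───┼────────────────┼──────     
 ┃25 │hank52@mail.com │Berlin     
 ┃46 │eve43@mail.com  │Sydney     
 ┃18 │frank80@mail.com│Berlin     
 ┃22 │alice16@mail.com│Sydney     
 ┃55 │bob80@mail.com  │Berlin     
 ┃55 │eve63@mail.com  │Sydney     
 ┗━━━━━━━━━━━━━━━━━━━━━━━━━━━━━━━━


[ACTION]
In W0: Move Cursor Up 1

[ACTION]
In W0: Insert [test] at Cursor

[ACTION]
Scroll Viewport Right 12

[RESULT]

────────────────────┨┨            
kspace/             ┃┃            
emplates/           ┃┃            
 models/            ┃┃            
 ] parser.py        ┃┃            
 ] README.md        ┃┃            
 helpers.yaml       ┃┃            
onfig.txt           ┃┃            
outer.css           ┃┃            
tils/               ┃┃            
━━━━━━━━━━━━━━━━━━━━━━━━━━━━━━━━━┓
Table                            ┃
─────────────────────────────────┨
mail           │City             ┃
───────────────┼──────           ┃
ank52@mail.com │Berlin           ┃
ve43@mail.com  │Sydney           ┃
rank80@mail.com│Berlin           ┃
lice16@mail.com│Sydney           ┃
ob80@mail.com  │Berlin           ┃
ve63@mail.com  │Sydney           ┃
━━━━━━━━━━━━━━━━━━━━━━━━━━━━━━━━━┛


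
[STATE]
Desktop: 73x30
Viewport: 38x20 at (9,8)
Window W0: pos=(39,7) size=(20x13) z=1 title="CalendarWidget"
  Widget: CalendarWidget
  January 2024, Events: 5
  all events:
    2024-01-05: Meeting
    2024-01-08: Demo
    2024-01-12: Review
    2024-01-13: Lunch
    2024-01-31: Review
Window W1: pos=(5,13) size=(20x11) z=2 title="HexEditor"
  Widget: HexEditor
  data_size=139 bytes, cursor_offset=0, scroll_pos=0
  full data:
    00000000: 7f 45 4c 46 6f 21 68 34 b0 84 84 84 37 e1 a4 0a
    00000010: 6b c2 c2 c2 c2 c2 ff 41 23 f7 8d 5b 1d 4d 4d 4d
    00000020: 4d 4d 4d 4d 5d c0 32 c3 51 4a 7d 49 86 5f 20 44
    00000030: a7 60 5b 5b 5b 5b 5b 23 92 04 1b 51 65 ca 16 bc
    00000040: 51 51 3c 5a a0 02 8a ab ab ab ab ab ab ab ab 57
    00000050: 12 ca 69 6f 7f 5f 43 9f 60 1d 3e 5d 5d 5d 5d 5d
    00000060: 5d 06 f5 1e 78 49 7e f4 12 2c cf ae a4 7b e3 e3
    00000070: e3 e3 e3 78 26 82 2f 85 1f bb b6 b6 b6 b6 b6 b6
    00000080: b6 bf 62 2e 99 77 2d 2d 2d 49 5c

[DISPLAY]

                              ┃ Calend
                              ┠───────
                              ┃   Janu
                              ┃Mo Tu W
                              ┃ 1  2  
━━━━━━━━━━━━━━━┓              ┃ 8*  9 
xEditor        ┃              ┃15 16 1
───────────────┨              ┃22 23 2
00000  7F 45 4c┃              ┃29 30 3
00010  6b c2 c2┃              ┃       
00020  4d 4d 4d┃              ┃       
00030  a7 60 5b┃              ┗━━━━━━━
00040  51 51 3c┃                      
00050  12 ca 69┃                      
00060  5d 06 f5┃                      
━━━━━━━━━━━━━━━┛                      
                                      
                                      
                                      
                                      


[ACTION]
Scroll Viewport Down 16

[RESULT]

                              ┃   Janu
                              ┃Mo Tu W
                              ┃ 1  2  
━━━━━━━━━━━━━━━┓              ┃ 8*  9 
xEditor        ┃              ┃15 16 1
───────────────┨              ┃22 23 2
00000  7F 45 4c┃              ┃29 30 3
00010  6b c2 c2┃              ┃       
00020  4d 4d 4d┃              ┃       
00030  a7 60 5b┃              ┗━━━━━━━
00040  51 51 3c┃                      
00050  12 ca 69┃                      
00060  5d 06 f5┃                      
━━━━━━━━━━━━━━━┛                      
                                      
                                      
                                      
                                      
                                      
                                      


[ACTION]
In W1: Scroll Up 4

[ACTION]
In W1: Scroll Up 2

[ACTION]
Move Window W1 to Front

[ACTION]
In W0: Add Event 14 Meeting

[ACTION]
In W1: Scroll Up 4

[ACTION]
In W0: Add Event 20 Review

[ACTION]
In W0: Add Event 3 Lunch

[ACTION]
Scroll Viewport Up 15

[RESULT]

                                      
                                      
                                      
                                      
                                      
                                      
                                      
                              ┏━━━━━━━
                              ┃ Calend
                              ┠───────
                              ┃   Janu
                              ┃Mo Tu W
                              ┃ 1  2  
━━━━━━━━━━━━━━━┓              ┃ 8*  9 
xEditor        ┃              ┃15 16 1
───────────────┨              ┃22 23 2
00000  7F 45 4c┃              ┃29 30 3
00010  6b c2 c2┃              ┃       
00020  4d 4d 4d┃              ┃       
00030  a7 60 5b┃              ┗━━━━━━━


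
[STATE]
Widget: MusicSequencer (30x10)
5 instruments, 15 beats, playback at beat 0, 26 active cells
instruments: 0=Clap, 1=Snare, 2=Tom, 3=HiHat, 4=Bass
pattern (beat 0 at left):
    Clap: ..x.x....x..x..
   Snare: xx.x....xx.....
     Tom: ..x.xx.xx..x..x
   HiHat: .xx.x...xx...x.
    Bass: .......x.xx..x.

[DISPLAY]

      ▼12345678901234         
  Clap··█·█····█··█··         
 Snare██·█····██·····         
   Tom··█·██·██··█··█         
 HiHat·██·█···██···█·         
  Bass·······█·██··█·         
                              
                              
                              
                              


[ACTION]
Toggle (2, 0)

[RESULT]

      ▼12345678901234         
  Clap··█·█····█··█··         
 Snare██·█····██·····         
   Tom█·█·██·██··█··█         
 HiHat·██·█···██···█·         
  Bass·······█·██··█·         
                              
                              
                              
                              


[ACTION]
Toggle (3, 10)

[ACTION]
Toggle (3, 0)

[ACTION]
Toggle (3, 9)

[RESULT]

      ▼12345678901234         
  Clap··█·█····█··█··         
 Snare██·█····██·····         
   Tom█·█·██·██··█··█         
 HiHat███·█···█·█··█·         
  Bass·······█·██··█·         
                              
                              
                              
                              
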